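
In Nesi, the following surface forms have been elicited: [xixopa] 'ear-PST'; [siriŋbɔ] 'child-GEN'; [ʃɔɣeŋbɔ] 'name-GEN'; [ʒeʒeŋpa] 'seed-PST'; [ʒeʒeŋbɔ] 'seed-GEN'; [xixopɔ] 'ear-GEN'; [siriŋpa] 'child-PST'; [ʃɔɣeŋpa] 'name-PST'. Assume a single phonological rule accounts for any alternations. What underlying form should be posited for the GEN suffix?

The GEN morpheme has two allomorphs, [-bɔ] and [-pɔ].
The PST suffix, which begins with [p], is invariant after every stem; so [p] is not altered by any rule here.
So the underlying form is /-bɔ/, and voiced stops become voiceless after a vowel.

/-bɔ/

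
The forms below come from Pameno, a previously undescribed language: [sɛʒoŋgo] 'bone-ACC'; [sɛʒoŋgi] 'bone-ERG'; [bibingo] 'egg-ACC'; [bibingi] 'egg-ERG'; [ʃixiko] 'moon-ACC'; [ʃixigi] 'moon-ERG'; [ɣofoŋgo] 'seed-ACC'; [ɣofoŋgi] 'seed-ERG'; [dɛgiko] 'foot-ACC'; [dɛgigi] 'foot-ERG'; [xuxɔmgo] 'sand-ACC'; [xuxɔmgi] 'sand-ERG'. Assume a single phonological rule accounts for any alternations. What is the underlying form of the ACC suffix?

The ACC suffix surfaces as [-go] and [-ko], depending on the final segment of the stem.
The ERG suffix, which begins with [g], is invariant after every stem; so [g] is not altered by any rule here.
So the underlying form is /-ko/, and voiceless stops become voiced after a nasal.

/-ko/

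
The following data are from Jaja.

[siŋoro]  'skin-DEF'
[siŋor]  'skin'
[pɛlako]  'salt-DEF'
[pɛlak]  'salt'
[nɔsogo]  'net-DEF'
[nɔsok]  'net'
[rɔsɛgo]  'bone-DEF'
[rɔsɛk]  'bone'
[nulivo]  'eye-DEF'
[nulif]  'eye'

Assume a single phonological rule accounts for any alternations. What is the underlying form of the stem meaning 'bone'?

/rɔsɛg/

'bone' shows [g] ~ [k] at the end of the stem ([rɔsɛgo] vs [rɔsɛk]).
The stem 'salt' ([pɛlako], [pɛlak]) shows [k] unchanged in both environments, so [k] cannot be basic with [g] derived before the DEF suffix.
So /g/ is underlying, and a rule of word-final obstruent devoicing — voiced obstruents become voiceless word-finally — gives [k].
Hence 'bone' is /rɔsɛg/ underlyingly.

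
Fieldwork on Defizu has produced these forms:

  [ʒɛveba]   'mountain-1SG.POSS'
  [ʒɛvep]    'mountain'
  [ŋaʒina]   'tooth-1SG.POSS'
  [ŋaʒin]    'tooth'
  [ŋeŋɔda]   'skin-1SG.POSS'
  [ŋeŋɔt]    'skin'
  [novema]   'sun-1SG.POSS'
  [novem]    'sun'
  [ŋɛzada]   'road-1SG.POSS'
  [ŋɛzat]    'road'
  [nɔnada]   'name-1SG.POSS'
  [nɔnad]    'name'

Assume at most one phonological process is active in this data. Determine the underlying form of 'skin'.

/ŋeŋɔt/

'skin' shows [d] ~ [t] at the end of the stem ([ŋeŋɔda] vs [ŋeŋɔt]).
The stem 'name' ([nɔnada], [nɔnad]) shows [d] unchanged in both environments, so [d] cannot be basic with [t] derived in isolation.
The alternation reflects intervocalic voicing: voiceless stops become voiced between vowels. /t/ is underlying.
So 'skin' = /ŋeŋɔt/.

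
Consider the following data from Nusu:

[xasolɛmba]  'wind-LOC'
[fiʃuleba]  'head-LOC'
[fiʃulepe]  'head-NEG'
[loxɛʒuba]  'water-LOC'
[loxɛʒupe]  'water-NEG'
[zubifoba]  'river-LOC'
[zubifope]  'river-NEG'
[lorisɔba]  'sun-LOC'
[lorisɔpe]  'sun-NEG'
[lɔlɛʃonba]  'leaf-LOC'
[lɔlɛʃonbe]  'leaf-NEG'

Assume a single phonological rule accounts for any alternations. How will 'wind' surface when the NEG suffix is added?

The NEG morpheme has two allomorphs, [-be] and [-pe].
The LOC suffix, which begins with [b], is invariant after every stem; so [b] is not altered by any rule here.
So the underlying form is /-pe/, and voiceless stops become voiced after a nasal.
After 'wind', which ends in a nasal, the suffix surfaces as [-be], giving [xasolɛmbe].

[xasolɛmbe]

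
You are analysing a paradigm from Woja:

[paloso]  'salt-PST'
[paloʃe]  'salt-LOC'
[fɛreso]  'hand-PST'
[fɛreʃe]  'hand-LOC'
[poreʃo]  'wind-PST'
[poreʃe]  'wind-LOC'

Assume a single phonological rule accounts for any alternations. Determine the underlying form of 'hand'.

/fɛres/

The stem for 'hand' ends in [s] in [fɛreso] but [ʃ] in [fɛreʃe].
The stem 'wind' ([poreʃo], [poreʃe]) shows [ʃ] unchanged in both environments, so [ʃ] cannot be basic with [s] derived before the PST suffix.
The alternation reflects palatalization before a front vowel: /s/ becomes palato-alveolar [ʃ] before a front vowel. /s/ is underlying.
Hence 'hand' is /fɛres/ underlyingly.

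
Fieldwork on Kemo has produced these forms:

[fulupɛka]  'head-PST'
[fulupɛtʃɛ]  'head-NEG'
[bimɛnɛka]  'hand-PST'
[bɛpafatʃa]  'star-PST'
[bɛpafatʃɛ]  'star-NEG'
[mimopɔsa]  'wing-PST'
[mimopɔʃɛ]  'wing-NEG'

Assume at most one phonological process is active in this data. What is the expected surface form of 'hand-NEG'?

[bimɛnɛtʃɛ]

The root 'head' surfaces as [fulupɛka] and [fulupɛtʃɛ], with a stem-final [k] ~ [tʃ] alternation.
The stem 'star' ([bɛpafatʃa], [bɛpafatʃɛ]) shows [tʃ] unchanged in both environments, so [tʃ] cannot be basic with [k] derived before the PST suffix.
The underlying segment must be /k/; /k/ and /s/ become palato-alveolar [tʃ] and [ʃ] before a front vowel, yielding [tʃ] there.
From [bimɛnɛka] the stem 'hand' is /bimɛnɛk/; before a front vowel this yields [bimɛnɛtʃɛ].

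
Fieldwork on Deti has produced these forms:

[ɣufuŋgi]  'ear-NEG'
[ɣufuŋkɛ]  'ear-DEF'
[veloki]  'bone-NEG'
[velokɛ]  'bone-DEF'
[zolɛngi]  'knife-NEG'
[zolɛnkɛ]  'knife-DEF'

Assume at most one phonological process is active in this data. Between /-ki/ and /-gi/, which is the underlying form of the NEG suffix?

/-gi/

The NEG suffix surfaces as [-gi] and [-ki], depending on the final segment of the stem.
The DEF suffix, which begins with [k], is invariant after every stem; so [k] is not altered by any rule here.
So the underlying form is /-gi/, and voiced stops become voiceless after a vowel.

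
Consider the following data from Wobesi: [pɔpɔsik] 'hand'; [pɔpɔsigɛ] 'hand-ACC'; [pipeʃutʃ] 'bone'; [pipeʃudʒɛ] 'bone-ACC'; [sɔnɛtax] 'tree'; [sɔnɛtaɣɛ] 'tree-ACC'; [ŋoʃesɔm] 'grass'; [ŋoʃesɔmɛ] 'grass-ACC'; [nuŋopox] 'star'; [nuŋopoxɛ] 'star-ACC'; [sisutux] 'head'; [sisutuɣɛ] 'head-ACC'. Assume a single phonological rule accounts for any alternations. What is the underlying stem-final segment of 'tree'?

In [sɔnɛtax] and [sɔnɛtaɣɛ] the final segment of 'tree' alternates: [x] ~ [ɣ].
Compare 'star', with invariant [x] in [nuŋopox] and [nuŋopoxɛ]: an analysis with underlying /x/ and a rule producing [ɣ] before the ACC suffix would wrongly predict alternation here too.
The alternation reflects word-final obstruent devoicing: voiced obstruents become voiceless word-finally. /ɣ/ is underlying.

/ɣ/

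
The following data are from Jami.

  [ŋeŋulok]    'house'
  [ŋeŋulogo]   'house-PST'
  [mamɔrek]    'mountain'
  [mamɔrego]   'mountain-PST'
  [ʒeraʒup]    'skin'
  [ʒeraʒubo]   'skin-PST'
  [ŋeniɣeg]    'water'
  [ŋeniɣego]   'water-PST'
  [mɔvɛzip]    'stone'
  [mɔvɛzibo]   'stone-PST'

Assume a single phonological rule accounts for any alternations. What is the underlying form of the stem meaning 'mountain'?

The root 'mountain' surfaces as [mamɔrek] and [mamɔrego], with a stem-final [k] ~ [g] alternation.
Compare 'water', with invariant [g] in [ŋeniɣeg] and [ŋeniɣego]: an analysis with underlying /g/ and a rule producing [k] in isolation would wrongly predict alternation here too.
The alternation reflects intervocalic voicing: voiceless stops become voiced between vowels. /k/ is underlying.

/mamɔrek/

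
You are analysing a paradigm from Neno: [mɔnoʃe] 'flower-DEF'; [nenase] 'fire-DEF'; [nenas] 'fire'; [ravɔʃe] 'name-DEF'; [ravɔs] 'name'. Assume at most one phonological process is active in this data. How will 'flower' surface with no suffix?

The root 'name' surfaces as [ravɔʃe] and [ravɔs], with a stem-final [ʃ] ~ [s] alternation.
Compare 'fire', with invariant [s] in [nenase] and [nenas]: an analysis with underlying /s/ and a rule producing [ʃ] before the DEF suffix would wrongly predict alternation here too.
Therefore /ʃ/ is basic and [s] is derived by depalatalization (palato-alveolar /ʃ/ becomes [s] when no front vowel follows).
The one attested form of 'flower', [mɔnoʃe], shows underlying /mɔnoʃ/. Applying the same rule when no front vowel follows gives [mɔnos].

[mɔnos]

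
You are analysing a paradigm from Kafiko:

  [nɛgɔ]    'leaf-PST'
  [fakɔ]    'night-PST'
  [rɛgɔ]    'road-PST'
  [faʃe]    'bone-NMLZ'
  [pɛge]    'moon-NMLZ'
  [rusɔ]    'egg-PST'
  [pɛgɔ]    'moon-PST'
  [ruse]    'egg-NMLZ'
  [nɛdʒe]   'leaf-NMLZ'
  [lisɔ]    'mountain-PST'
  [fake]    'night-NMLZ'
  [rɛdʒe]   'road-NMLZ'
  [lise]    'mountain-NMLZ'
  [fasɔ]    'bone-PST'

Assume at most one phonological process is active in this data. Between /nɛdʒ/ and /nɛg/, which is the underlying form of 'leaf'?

/nɛdʒ/

The root 'leaf' surfaces as [nɛgɔ] and [nɛdʒe], with a stem-final [g] ~ [dʒ] alternation.
If /g/ were underlying and a rule turned it into [dʒ] before the NMLZ suffix, 'moon' would also alternate; but it has [g] in both [pɛgɔ] and [pɛge].
The underlying segment must be /dʒ/; palato-alveolar /dʒ/ and /ʃ/ become [g] and [s] when no front vowel follows, yielding [g] there.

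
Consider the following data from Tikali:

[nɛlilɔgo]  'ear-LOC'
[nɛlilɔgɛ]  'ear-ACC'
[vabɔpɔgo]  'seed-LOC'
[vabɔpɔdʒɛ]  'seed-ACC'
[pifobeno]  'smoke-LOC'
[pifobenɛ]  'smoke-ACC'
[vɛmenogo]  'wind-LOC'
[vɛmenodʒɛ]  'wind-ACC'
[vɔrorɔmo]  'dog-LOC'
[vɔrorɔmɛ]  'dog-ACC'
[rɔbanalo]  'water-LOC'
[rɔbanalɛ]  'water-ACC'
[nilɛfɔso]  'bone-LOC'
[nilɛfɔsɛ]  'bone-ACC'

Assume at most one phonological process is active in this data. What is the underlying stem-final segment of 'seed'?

/dʒ/

The root 'seed' surfaces as [vabɔpɔgo] and [vabɔpɔdʒɛ], with a stem-final [g] ~ [dʒ] alternation.
The stem 'ear' ([nɛlilɔgo], [nɛlilɔgɛ]) shows [g] unchanged in both environments, so [g] cannot be basic with [dʒ] derived before the ACC suffix.
So /dʒ/ is underlying, and a rule of depalatalization — palato-alveolar /dʒ/ becomes [g] when no front vowel follows — gives [g].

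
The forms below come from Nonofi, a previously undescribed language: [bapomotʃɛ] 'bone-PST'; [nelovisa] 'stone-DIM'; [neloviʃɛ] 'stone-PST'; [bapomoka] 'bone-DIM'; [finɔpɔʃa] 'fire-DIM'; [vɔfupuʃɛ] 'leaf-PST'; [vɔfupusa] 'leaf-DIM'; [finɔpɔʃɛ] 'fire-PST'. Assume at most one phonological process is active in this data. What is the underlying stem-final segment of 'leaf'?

/s/

'leaf' shows [s] ~ [ʃ] at the end of the stem ([vɔfupusa] vs [vɔfupuʃɛ]).
If /ʃ/ were underlying and a rule turned it into [s] before the DIM suffix, 'fire' would also alternate; but it has [ʃ] in both [finɔpɔʃa] and [finɔpɔʃɛ].
Therefore /s/ is basic and [ʃ] is derived by palatalization before a front vowel (/k/ and /s/ become palato-alveolar [tʃ] and [ʃ] before a front vowel).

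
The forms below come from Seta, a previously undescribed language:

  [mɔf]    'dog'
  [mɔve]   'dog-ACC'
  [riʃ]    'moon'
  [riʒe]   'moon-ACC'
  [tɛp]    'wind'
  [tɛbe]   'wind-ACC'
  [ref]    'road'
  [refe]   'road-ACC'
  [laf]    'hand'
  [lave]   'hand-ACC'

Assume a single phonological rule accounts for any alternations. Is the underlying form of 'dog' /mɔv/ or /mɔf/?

In [mɔf] and [mɔve] the final segment of 'dog' alternates: [f] ~ [v].
But 'road' keeps [f] in both environments ([ref], [refe]), so there is no rule changing /f/ to [v] before the ACC suffix.
So /v/ is underlying, and a rule of word-final obstruent devoicing — voiced obstruents become voiceless word-finally — gives [f].

/mɔv/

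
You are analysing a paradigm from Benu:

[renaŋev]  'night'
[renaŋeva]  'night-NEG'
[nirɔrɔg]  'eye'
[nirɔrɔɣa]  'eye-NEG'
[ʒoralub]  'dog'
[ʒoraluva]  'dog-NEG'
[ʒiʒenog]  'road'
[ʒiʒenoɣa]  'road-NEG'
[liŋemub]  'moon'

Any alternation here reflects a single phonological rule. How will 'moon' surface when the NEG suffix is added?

[liŋemuva]

The stem for 'dog' ends in [b] in [ʒoralub] but [v] in [ʒoraluva].
The stem 'night' ([renaŋev], [renaŋeva]) shows [v] unchanged in both environments, so [v] cannot be basic with [b] derived in isolation.
Therefore /b/ is basic and [v] is derived by intervocalic spirantization (voiced stops become fricatives between vowels).
The one attested form of 'moon', [liŋemub], shows underlying /liŋemub/. Applying the same rule between vowels gives [liŋemuva].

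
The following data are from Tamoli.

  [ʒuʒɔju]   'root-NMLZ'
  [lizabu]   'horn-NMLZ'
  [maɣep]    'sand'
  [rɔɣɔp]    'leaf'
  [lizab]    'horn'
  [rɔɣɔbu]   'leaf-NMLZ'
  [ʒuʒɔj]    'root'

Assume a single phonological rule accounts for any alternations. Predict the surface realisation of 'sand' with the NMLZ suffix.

[maɣebu]

'leaf' shows [b] ~ [p] at the end of the stem ([rɔɣɔbu] vs [rɔɣɔp]).
If /b/ were underlying and a rule turned it into [p] in isolation, 'horn' would also alternate; but it has [b] in both [lizabu] and [lizab].
The alternation reflects intervocalic voicing: voiceless stops become voiced between vowels. /p/ is underlying.
The one attested form of 'sand', [maɣep], shows underlying /maɣep/. Applying the same rule between vowels gives [maɣebu].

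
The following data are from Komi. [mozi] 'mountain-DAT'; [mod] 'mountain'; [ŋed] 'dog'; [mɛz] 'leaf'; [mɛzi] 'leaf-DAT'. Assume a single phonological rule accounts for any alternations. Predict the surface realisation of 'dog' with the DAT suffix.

[ŋezi]

The root 'mountain' surfaces as [mod] and [mozi], with a stem-final [d] ~ [z] alternation.
If /z/ were underlying and a rule turned it into [d] in isolation, 'leaf' would also alternate; but it has [z] in both [mɛz] and [mɛzi].
The alternation reflects intervocalic spirantization: voiced stops become fricatives between vowels. /d/ is underlying.
From [ŋed] the stem 'dog' is /ŋed/; between vowels this yields [ŋezi].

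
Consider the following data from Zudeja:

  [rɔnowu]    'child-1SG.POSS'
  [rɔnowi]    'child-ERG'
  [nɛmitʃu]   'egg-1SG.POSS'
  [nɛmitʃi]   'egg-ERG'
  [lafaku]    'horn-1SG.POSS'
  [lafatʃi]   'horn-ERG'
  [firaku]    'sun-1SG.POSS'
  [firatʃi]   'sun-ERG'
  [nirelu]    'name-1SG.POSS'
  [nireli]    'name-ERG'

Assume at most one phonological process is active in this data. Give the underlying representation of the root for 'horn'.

The stem for 'horn' ends in [k] in [lafaku] but [tʃ] in [lafatʃi].
If /tʃ/ were underlying and a rule turned it into [k] before the 1SG.POSS suffix, 'egg' would also alternate; but it has [tʃ] in both [nɛmitʃu] and [nɛmitʃi].
So /k/ is underlying, and a rule of palatalization before a front vowel — /k/ becomes palato-alveolar [tʃ] before a front vowel — gives [tʃ].

/lafak/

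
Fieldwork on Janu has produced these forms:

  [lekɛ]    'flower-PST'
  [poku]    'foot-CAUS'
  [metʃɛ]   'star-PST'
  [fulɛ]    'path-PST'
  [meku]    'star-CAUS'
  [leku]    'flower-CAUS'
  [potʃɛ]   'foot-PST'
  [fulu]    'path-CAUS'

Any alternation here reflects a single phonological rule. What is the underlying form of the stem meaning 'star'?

/metʃ/

'star' shows [k] ~ [tʃ] at the end of the stem ([meku] vs [metʃɛ]).
The stem 'flower' ([leku], [lekɛ]) shows [k] unchanged in both environments, so [k] cannot be basic with [tʃ] derived before the PST suffix.
So /tʃ/ is underlying, and a rule of depalatalization — palato-alveolar /tʃ/ becomes [k] when no front vowel follows — gives [k].
So 'star' = /metʃ/.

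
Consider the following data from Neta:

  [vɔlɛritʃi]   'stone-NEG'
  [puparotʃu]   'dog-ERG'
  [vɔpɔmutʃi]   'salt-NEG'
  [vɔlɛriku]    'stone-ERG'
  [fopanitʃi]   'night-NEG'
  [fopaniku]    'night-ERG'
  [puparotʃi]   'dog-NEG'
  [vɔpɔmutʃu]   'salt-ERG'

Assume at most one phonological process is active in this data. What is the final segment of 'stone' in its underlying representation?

/k/

'stone' shows [tʃ] ~ [k] at the end of the stem ([vɔlɛritʃi] vs [vɔlɛriku]).
But 'dog' keeps [tʃ] in both environments ([puparotʃi], [puparotʃu]), so there is no rule changing /tʃ/ to [k] before the ERG suffix.
The alternation reflects palatalization before a front vowel: /k/ becomes palato-alveolar [tʃ] before a front vowel. /k/ is underlying.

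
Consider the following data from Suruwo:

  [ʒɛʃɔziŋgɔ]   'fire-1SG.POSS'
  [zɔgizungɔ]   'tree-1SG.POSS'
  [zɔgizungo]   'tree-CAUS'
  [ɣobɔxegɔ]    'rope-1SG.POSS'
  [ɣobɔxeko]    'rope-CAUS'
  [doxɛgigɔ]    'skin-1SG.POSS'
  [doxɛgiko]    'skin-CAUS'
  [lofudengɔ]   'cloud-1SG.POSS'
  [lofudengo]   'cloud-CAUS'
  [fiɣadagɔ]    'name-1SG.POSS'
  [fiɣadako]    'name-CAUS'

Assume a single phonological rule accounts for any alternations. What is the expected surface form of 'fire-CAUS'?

[ʒɛʃɔziŋgo]

The CAUS suffix surfaces as [-go] and [-ko], depending on the final segment of the stem.
By contrast the 1SG.POSS suffix keeps its initial [g] throughout — that segment must be underlying.
The CAUS suffix is therefore /-ko/ underlyingly, with post-nasal voicing: voiceless stops become voiced after a nasal.
After 'fire', which ends in a nasal, the suffix surfaces as [-go], giving [ʒɛʃɔziŋgo].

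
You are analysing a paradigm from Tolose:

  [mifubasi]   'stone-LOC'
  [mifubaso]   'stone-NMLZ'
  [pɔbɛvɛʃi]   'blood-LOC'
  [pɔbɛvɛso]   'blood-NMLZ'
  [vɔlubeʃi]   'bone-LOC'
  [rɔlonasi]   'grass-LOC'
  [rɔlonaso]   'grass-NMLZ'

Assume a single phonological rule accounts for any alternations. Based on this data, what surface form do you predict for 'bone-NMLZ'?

[vɔlubeso]

In [pɔbɛvɛʃi] and [pɔbɛvɛso] the final segment of 'blood' alternates: [ʃ] ~ [s].
Compare 'grass', with invariant [s] in [rɔlonasi] and [rɔlonaso]: an analysis with underlying /s/ and a rule producing [ʃ] before the LOC suffix would wrongly predict alternation here too.
The underlying segment must be /ʃ/; palato-alveolar /ʃ/ becomes [s] when no front vowel follows, yielding [s] there.
From [vɔlubeʃi] the stem 'bone' is /vɔlubeʃ/; when no front vowel follows this yields [vɔlubeso].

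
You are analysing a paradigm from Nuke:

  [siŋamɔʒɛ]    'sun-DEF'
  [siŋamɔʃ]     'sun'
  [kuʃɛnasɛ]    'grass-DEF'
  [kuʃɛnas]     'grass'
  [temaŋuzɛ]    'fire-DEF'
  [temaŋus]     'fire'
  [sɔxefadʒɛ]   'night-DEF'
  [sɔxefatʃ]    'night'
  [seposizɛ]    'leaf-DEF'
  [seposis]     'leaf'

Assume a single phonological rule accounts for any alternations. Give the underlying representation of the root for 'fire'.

/temaŋuz/

'fire' shows [z] ~ [s] at the end of the stem ([temaŋuzɛ] vs [temaŋus]).
Compare 'grass', with invariant [s] in [kuʃɛnasɛ] and [kuʃɛnas]: an analysis with underlying /s/ and a rule producing [z] before the DEF suffix would wrongly predict alternation here too.
The underlying segment must be /z/; voiced obstruents become voiceless word-finally, yielding [s] there.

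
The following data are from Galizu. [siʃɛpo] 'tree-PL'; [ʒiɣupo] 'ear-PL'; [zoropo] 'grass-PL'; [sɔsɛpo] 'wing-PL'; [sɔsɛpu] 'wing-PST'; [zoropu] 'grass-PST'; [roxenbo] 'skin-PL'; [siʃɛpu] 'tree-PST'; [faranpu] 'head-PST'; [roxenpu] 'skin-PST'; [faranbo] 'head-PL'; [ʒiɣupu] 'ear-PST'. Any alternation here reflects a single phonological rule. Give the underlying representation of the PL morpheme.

/-bo/

The PL suffix surfaces as [-bo] and [-po], depending on the final segment of the stem.
By contrast the PST suffix keeps its initial [p] throughout — that segment must be underlying.
The PL suffix is therefore /-bo/ underlyingly, with post-vocalic devoicing: voiced stops become voiceless after a vowel.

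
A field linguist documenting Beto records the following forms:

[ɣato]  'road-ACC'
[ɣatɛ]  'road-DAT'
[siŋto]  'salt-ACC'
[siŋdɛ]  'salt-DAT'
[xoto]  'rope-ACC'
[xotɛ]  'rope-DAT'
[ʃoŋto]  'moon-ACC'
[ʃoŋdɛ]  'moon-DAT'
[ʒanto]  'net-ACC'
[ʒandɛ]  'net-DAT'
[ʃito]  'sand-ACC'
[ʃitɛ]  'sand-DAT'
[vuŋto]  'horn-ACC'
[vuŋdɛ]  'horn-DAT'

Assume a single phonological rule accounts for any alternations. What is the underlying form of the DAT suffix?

/-dɛ/

The DAT suffix surfaces as [-dɛ] and [-tɛ], depending on the final segment of the stem.
By contrast the ACC suffix keeps its initial [t] throughout — that segment must be underlying.
So the underlying form is /-dɛ/, and voiced stops become voiceless after a vowel.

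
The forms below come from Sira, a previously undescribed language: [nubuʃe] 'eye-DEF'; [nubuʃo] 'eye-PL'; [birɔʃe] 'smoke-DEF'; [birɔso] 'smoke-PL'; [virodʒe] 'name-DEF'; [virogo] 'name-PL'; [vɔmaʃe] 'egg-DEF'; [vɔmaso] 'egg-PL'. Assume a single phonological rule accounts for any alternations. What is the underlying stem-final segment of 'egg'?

/s/

The stem for 'egg' ends in [ʃ] in [vɔmaʃe] but [s] in [vɔmaso].
Compare 'eye', with invariant [ʃ] in [nubuʃe] and [nubuʃo]: an analysis with underlying /ʃ/ and a rule producing [s] before the PL suffix would wrongly predict alternation here too.
The alternation reflects palatalization before a front vowel: /g/ and /s/ become palato-alveolar [dʒ] and [ʃ] before a front vowel. /s/ is underlying.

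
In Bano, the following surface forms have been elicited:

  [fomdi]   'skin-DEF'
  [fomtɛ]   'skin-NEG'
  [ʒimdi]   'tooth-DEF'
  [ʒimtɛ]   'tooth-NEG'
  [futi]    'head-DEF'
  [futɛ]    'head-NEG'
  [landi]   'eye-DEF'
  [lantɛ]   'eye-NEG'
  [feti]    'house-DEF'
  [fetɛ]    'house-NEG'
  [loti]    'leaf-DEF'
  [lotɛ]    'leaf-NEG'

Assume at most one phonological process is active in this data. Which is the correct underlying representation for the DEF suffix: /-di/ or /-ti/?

/-di/

The DEF morpheme has two allomorphs, [-di] and [-ti].
The NEG suffix, which begins with [t], is invariant after every stem; so [t] is not altered by any rule here.
The DEF suffix is therefore /-di/ underlyingly, with post-vocalic devoicing: voiced stops become voiceless after a vowel.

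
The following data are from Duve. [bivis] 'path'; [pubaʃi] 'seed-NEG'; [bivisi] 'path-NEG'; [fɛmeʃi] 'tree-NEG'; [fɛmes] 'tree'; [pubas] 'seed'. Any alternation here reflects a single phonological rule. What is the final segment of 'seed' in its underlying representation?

The stem for 'seed' ends in [s] in [pubas] but [ʃ] in [pubaʃi].
If /s/ were underlying and a rule turned it into [ʃ] before the NEG suffix, 'path' would also alternate; but it has [s] in both [bivis] and [bivisi].
The alternation reflects depalatalization: palato-alveolar /ʃ/ becomes [s] when no front vowel follows. /ʃ/ is underlying.

/ʃ/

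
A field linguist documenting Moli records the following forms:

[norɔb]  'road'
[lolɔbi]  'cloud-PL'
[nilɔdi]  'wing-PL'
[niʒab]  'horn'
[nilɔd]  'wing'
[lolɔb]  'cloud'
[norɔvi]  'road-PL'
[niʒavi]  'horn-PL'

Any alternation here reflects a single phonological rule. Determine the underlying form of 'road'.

The root 'road' surfaces as [norɔvi] and [norɔb], with a stem-final [v] ~ [b] alternation.
The stem 'cloud' ([lolɔbi], [lolɔb]) shows [b] unchanged in both environments, so [b] cannot be basic with [v] derived before the PL suffix.
So /v/ is underlying, and a rule of word-final hardening — voiced fricatives become stops word-finally — gives [b].

/norɔv/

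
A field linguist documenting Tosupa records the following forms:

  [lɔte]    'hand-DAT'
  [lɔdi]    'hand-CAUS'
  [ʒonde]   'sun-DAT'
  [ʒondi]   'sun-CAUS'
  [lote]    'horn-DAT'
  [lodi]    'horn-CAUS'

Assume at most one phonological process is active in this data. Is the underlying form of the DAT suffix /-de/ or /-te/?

/-te/

The DAT suffix surfaces as [-de] and [-te], depending on the final segment of the stem.
By contrast the CAUS suffix keeps its initial [d] throughout — that segment must be underlying.
So the underlying form is /-te/, and voiceless stops become voiced after a nasal.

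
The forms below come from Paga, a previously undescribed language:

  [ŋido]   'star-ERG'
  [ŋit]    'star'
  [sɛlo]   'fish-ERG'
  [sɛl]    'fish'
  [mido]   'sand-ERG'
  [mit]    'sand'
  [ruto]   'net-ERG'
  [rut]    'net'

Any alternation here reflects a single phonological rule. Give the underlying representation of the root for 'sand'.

/mid/

'sand' shows [d] ~ [t] at the end of the stem ([mido] vs [mit]).
Compare 'net', with invariant [t] in [ruto] and [rut]: an analysis with underlying /t/ and a rule producing [d] before the ERG suffix would wrongly predict alternation here too.
Therefore /d/ is basic and [t] is derived by word-final obstruent devoicing (voiced obstruents become voiceless word-finally).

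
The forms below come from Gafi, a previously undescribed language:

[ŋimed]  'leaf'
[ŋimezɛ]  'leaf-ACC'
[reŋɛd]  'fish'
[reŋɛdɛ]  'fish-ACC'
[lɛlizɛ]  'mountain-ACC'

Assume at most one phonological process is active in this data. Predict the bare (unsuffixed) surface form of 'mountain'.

In [ŋimed] and [ŋimezɛ] the final segment of 'leaf' alternates: [d] ~ [z].
But 'fish' keeps [d] in both environments ([reŋɛd], [reŋɛdɛ]), so there is no rule changing /d/ to [z] before the ACC suffix.
So /z/ is underlying, and a rule of word-final hardening — voiced fricatives become stops word-finally — gives [d].
The one attested form of 'mountain', [lɛlizɛ], shows underlying /lɛliz/. Applying the same rule word-finally gives [lɛlid].

[lɛlid]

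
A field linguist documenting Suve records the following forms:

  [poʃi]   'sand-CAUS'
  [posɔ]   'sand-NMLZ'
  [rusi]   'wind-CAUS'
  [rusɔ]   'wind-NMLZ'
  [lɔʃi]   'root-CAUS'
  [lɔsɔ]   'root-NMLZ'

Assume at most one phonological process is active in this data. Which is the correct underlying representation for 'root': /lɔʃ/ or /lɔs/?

/lɔʃ/

The root 'root' surfaces as [lɔʃi] and [lɔsɔ], with a stem-final [ʃ] ~ [s] alternation.
But 'wind' keeps [s] in both environments ([rusi], [rusɔ]), so there is no rule changing /s/ to [ʃ] before the CAUS suffix.
Therefore /ʃ/ is basic and [s] is derived by depalatalization (palato-alveolar /ʃ/ becomes [s] when no front vowel follows).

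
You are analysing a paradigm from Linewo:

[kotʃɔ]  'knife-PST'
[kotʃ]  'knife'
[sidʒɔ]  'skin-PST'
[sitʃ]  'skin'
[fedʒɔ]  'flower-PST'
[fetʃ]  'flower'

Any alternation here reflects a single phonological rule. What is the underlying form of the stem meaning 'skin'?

'skin' shows [dʒ] ~ [tʃ] at the end of the stem ([sidʒɔ] vs [sitʃ]).
Compare 'knife', with invariant [tʃ] in [kotʃɔ] and [kotʃ]: an analysis with underlying /tʃ/ and a rule producing [dʒ] before the PST suffix would wrongly predict alternation here too.
The underlying segment must be /dʒ/; voiced obstruents become voiceless word-finally, yielding [tʃ] there.
Hence 'skin' is /sidʒ/ underlyingly.

/sidʒ/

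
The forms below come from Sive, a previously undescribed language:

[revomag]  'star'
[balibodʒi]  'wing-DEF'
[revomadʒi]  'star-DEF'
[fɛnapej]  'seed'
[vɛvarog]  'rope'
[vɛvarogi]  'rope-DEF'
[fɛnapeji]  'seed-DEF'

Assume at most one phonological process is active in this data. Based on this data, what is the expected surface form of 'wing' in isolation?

The root 'star' surfaces as [revomag] and [revomadʒi], with a stem-final [g] ~ [dʒ] alternation.
If /g/ were underlying and a rule turned it into [dʒ] before the DEF suffix, 'rope' would also alternate; but it has [g] in both [vɛvarog] and [vɛvarogi].
So /dʒ/ is underlying, and a rule of depalatalization — palato-alveolar /dʒ/ becomes [g] when no front vowel follows — gives [g].
From [balibodʒi] the stem 'wing' is /balibodʒ/; when no front vowel follows this yields [balibog].

[balibog]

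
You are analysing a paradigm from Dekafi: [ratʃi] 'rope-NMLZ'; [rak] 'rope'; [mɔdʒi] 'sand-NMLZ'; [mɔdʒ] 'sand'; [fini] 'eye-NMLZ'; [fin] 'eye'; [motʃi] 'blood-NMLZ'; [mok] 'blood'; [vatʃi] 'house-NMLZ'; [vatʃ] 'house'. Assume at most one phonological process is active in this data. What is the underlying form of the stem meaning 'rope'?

/rak/

In [ratʃi] and [rak] the final segment of 'rope' alternates: [tʃ] ~ [k].
Compare 'house', with invariant [tʃ] in [vatʃi] and [vatʃ]: an analysis with underlying /tʃ/ and a rule producing [k] in isolation would wrongly predict alternation here too.
So /k/ is underlying, and a rule of palatalization before a front vowel — /k/ becomes palato-alveolar [tʃ] before a front vowel — gives [tʃ].
So 'rope' = /rak/.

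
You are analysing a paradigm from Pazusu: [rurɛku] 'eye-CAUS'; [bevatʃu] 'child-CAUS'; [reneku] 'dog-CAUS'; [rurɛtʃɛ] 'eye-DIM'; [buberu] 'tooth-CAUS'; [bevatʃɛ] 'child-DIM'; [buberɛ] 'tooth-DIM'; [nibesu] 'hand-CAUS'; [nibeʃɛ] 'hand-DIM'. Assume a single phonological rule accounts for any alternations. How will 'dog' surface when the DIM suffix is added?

[renetʃɛ]

'eye' shows [k] ~ [tʃ] at the end of the stem ([rurɛku] vs [rurɛtʃɛ]).
The stem 'child' ([bevatʃu], [bevatʃɛ]) shows [tʃ] unchanged in both environments, so [tʃ] cannot be basic with [k] derived before the CAUS suffix.
The underlying segment must be /k/; /k/ and /s/ become palato-alveolar [tʃ] and [ʃ] before a front vowel, yielding [tʃ] there.
From [reneku] the stem 'dog' is /renek/; before a front vowel this yields [renetʃɛ].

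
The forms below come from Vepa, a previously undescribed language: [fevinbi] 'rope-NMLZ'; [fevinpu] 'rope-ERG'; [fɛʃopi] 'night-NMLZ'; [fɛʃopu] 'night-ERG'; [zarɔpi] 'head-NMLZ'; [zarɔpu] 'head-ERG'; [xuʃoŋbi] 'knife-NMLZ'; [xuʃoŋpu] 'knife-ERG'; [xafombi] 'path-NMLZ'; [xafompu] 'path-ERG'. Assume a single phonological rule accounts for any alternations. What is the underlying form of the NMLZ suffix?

/-bi/

The NMLZ suffix surfaces as [-bi] and [-pi], depending on the final segment of the stem.
By contrast the ERG suffix keeps its initial [p] throughout — that segment must be underlying.
The NMLZ suffix is therefore /-bi/ underlyingly, with post-vocalic devoicing: voiced stops become voiceless after a vowel.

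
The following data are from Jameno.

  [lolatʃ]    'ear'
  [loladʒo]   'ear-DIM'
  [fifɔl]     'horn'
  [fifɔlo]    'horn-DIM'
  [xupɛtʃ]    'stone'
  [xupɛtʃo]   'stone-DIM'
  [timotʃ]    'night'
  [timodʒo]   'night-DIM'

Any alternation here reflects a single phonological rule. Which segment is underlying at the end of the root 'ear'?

In [lolatʃ] and [loladʒo] the final segment of 'ear' alternates: [tʃ] ~ [dʒ].
The stem 'stone' ([xupɛtʃ], [xupɛtʃo]) shows [tʃ] unchanged in both environments, so [tʃ] cannot be basic with [dʒ] derived before the DIM suffix.
So /dʒ/ is underlying, and a rule of word-final obstruent devoicing — voiced obstruents become voiceless word-finally — gives [tʃ].

/dʒ/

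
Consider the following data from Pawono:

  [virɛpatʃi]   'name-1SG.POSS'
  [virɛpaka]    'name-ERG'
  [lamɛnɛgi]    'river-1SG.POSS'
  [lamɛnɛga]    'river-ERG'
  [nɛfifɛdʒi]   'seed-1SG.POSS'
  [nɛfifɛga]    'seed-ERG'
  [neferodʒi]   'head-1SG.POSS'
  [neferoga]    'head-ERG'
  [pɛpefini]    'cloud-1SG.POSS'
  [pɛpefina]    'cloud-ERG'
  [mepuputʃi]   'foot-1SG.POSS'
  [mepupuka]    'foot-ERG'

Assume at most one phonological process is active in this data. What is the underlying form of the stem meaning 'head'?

The stem for 'head' ends in [dʒ] in [neferodʒi] but [g] in [neferoga].
If /g/ were underlying and a rule turned it into [dʒ] before the 1SG.POSS suffix, 'river' would also alternate; but it has [g] in both [lamɛnɛgi] and [lamɛnɛga].
Therefore /dʒ/ is basic and [g] is derived by depalatalization (palato-alveolar /tʃ/ and /dʒ/ become [k] and [g] when no front vowel follows).
Hence 'head' is /neferodʒ/ underlyingly.

/neferodʒ/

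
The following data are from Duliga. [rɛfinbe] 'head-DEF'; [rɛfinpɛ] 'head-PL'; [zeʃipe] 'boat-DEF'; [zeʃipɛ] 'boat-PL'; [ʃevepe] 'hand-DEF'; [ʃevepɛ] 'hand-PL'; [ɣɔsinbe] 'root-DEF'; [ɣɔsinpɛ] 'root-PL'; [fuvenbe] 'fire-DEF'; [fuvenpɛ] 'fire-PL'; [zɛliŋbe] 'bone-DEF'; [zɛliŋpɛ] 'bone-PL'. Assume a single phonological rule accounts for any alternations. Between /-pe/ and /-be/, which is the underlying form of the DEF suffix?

/-be/

The DEF suffix surfaces as [-be] and [-pe], depending on the final segment of the stem.
By contrast the PL suffix keeps its initial [p] throughout — that segment must be underlying.
So the underlying form is /-be/, and voiced stops become voiceless after a vowel.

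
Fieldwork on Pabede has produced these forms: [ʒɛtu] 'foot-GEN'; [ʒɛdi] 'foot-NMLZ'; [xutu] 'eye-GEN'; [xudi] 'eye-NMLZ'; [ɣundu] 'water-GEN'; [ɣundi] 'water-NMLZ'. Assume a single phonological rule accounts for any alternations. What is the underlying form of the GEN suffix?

/-tu/

The GEN suffix surfaces as [-du] and [-tu], depending on the final segment of the stem.
The NMLZ suffix, which begins with [d], is invariant after every stem; so [d] is not altered by any rule here.
The GEN suffix is therefore /-tu/ underlyingly, with post-nasal voicing: voiceless stops become voiced after a nasal.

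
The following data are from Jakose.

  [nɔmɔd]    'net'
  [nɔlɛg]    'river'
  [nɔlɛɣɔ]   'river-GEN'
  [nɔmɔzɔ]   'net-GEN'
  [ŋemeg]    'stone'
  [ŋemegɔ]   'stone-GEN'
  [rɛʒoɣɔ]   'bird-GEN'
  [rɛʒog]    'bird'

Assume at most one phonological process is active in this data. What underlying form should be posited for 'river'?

The root 'river' surfaces as [nɔlɛɣɔ] and [nɔlɛg], with a stem-final [ɣ] ~ [g] alternation.
Compare 'stone', with invariant [g] in [ŋemegɔ] and [ŋemeg]: an analysis with underlying /g/ and a rule producing [ɣ] before the GEN suffix would wrongly predict alternation here too.
The underlying segment must be /ɣ/; voiced fricatives become stops word-finally, yielding [g] there.
So 'river' = /nɔlɛɣ/.

/nɔlɛɣ/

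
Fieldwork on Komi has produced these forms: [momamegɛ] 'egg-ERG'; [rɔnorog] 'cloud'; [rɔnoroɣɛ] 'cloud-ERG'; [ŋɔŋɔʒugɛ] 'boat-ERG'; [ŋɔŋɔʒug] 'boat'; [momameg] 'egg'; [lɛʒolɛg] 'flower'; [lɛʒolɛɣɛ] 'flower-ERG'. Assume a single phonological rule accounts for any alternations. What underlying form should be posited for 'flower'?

The stem for 'flower' ends in [g] in [lɛʒolɛg] but [ɣ] in [lɛʒolɛɣɛ].
But 'egg' keeps [g] in both environments ([momameg], [momamegɛ]), so there is no rule changing /g/ to [ɣ] before the ERG suffix.
So /ɣ/ is underlying, and a rule of word-final hardening — voiced fricatives become stops word-finally — gives [g].

/lɛʒolɛɣ/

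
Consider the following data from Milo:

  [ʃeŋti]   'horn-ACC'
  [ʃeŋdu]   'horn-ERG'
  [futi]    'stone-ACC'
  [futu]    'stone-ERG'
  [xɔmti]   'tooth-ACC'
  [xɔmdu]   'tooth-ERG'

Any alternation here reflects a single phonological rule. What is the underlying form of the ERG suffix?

/-du/

The ERG morpheme has two allomorphs, [-du] and [-tu].
By contrast the ACC suffix keeps its initial [t] throughout — that segment must be underlying.
So the underlying form is /-du/, and voiced stops become voiceless after a vowel.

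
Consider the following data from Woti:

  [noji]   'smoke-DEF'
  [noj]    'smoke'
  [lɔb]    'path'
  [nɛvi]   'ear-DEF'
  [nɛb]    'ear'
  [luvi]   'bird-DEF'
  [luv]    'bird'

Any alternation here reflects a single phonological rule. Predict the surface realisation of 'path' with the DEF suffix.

[lɔvi]

'ear' shows [v] ~ [b] at the end of the stem ([nɛvi] vs [nɛb]).
But 'bird' keeps [v] in both environments ([luvi], [luv]), so there is no rule changing /v/ to [b] in isolation.
So /b/ is underlying, and a rule of intervocalic spirantization — voiced stops become fricatives between vowels — gives [v].
The one attested form of 'path', [lɔb], shows underlying /lɔb/. Applying the same rule between vowels gives [lɔvi].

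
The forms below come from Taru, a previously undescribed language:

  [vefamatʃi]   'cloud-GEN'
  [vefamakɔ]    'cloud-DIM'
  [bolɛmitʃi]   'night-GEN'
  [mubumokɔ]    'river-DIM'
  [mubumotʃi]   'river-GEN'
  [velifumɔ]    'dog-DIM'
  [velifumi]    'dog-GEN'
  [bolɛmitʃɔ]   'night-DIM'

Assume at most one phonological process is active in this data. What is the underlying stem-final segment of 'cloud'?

/k/

'cloud' shows [k] ~ [tʃ] at the end of the stem ([vefamakɔ] vs [vefamatʃi]).
Compare 'night', with invariant [tʃ] in [bolɛmitʃɔ] and [bolɛmitʃi]: an analysis with underlying /tʃ/ and a rule producing [k] before the DIM suffix would wrongly predict alternation here too.
Therefore /k/ is basic and [tʃ] is derived by palatalization before a front vowel (/k/ becomes palato-alveolar [tʃ] before a front vowel).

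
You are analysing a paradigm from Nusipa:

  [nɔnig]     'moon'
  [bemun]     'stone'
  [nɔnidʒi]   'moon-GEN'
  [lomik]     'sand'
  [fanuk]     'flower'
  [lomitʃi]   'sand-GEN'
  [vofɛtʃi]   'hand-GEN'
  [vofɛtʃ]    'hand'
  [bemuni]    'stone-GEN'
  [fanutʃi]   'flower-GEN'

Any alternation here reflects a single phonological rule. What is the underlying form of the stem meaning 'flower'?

/fanuk/

In [fanutʃi] and [fanuk] the final segment of 'flower' alternates: [tʃ] ~ [k].
If /tʃ/ were underlying and a rule turned it into [k] in isolation, 'hand' would also alternate; but it has [tʃ] in both [vofɛtʃi] and [vofɛtʃ].
Therefore /k/ is basic and [tʃ] is derived by palatalization before a front vowel (/k/ and /g/ become palato-alveolar [tʃ] and [dʒ] before a front vowel).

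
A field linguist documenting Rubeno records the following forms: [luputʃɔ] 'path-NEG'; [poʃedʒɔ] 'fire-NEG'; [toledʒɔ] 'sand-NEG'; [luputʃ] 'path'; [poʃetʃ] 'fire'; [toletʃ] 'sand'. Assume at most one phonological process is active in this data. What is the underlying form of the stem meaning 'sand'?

In [toledʒɔ] and [toletʃ] the final segment of 'sand' alternates: [dʒ] ~ [tʃ].
Compare 'path', with invariant [tʃ] in [luputʃɔ] and [luputʃ]: an analysis with underlying /tʃ/ and a rule producing [dʒ] before the NEG suffix would wrongly predict alternation here too.
The alternation reflects word-final obstruent devoicing: voiced obstruents become voiceless word-finally. /dʒ/ is underlying.
So 'sand' = /toledʒ/.

/toledʒ/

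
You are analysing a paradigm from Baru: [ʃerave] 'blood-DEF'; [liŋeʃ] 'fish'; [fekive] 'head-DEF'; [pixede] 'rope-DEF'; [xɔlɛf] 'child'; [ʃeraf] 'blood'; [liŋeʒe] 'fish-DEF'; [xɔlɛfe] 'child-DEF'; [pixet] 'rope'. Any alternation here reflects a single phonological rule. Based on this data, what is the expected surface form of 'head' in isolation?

[fekif]

'blood' shows [f] ~ [v] at the end of the stem ([ʃeraf] vs [ʃerave]).
If /f/ were underlying and a rule turned it into [v] before the DEF suffix, 'child' would also alternate; but it has [f] in both [xɔlɛf] and [xɔlɛfe].
So /v/ is underlying, and a rule of word-final obstruent devoicing — voiced obstruents become voiceless word-finally — gives [f].
From [fekive] the stem 'head' is /fekiv/; word-finally this yields [fekif].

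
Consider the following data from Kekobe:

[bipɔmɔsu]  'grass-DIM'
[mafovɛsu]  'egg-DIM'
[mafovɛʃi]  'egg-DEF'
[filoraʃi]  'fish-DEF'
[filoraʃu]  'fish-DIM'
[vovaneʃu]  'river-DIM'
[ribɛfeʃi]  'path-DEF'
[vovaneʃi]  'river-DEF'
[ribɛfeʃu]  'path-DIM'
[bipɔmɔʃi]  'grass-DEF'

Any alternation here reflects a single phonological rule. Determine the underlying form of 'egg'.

'egg' shows [s] ~ [ʃ] at the end of the stem ([mafovɛsu] vs [mafovɛʃi]).
The stem 'fish' ([filoraʃu], [filoraʃi]) shows [ʃ] unchanged in both environments, so [ʃ] cannot be basic with [s] derived before the DIM suffix.
Therefore /s/ is basic and [ʃ] is derived by palatalization before a front vowel (/s/ becomes palato-alveolar [ʃ] before a front vowel).
Hence 'egg' is /mafovɛs/ underlyingly.

/mafovɛs/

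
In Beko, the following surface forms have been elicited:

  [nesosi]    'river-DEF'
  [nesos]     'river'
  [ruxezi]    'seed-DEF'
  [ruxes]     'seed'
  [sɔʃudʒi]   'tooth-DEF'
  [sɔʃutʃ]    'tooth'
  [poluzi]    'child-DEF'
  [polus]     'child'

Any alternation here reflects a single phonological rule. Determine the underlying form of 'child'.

'child' shows [z] ~ [s] at the end of the stem ([poluzi] vs [polus]).
But 'river' keeps [s] in both environments ([nesosi], [nesos]), so there is no rule changing /s/ to [z] before the DEF suffix.
Therefore /z/ is basic and [s] is derived by word-final obstruent devoicing (voiced obstruents become voiceless word-finally).
Hence 'child' is /poluz/ underlyingly.

/poluz/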